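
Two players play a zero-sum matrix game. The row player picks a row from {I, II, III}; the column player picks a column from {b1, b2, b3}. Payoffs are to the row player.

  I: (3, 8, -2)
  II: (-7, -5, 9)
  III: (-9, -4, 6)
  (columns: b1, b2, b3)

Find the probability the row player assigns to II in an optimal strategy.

Row minima: I → -2, II → -7, III → -9; maximin = -2.
Column maxima: b1 → 3, b2 → 8, b3 → 9; minimax = 3.
-2 ≠ 3, so there is no saddle point; optimal play is mixed.
b2 is strictly dominated by b1 (it gives the row player strictly more in every row), so the column player never plays it.
With b2 eliminated, III is strictly dominated by II (II gives the row player strictly more in every remaining column), so the row player never plays it.
On the remaining 2×2 (I, II vs b1, b3):
Let the row player play I with probability p. Expected payoff against b1: 3p + (-7)(1−p) = 10p − 7; against b3: (-2)p + 9(1−p) = −11p + 9.
Setting these equal: 10p − 7 = −11p + 9 ⇒ 21p = 16 ⇒ p = 16/21, and the value is (10)·(16/21) − 7 = 13/21.
For the column player: with q = P(b1), equating I's and II's payoffs gives 5q − 2 = −16q + 9 ⇒ q = 11/21.

5/21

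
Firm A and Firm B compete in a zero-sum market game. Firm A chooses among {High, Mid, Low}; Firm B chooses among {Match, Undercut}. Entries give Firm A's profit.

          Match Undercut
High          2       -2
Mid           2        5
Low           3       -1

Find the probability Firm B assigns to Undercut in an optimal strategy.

Row minima: High → -2, Mid → 2, Low → -1; maximin = 2.
Column maxima: Match → 3, Undercut → 5; minimax = 3.
2 ≠ 3, so there is no saddle point; optimal play is mixed.
High is strictly dominated by Low, so Firm A never plays it.
On the remaining 2×2 (Mid, Low vs Match, Undercut):
Let Firm A play Mid with probability p. Expected payoff against Match: 2p + 3(1−p) = −p + 3; against Undercut: 5p + (-1)(1−p) = 6p − 1.
Setting these equal: −p + 3 = 6p − 1 ⇒ −7p = -4 ⇒ p = 4/7, and the value is (-1)·(4/7) + 3 = 17/7.
For Firm B: with q = P(Match), equating Mid's and Low's payoffs gives −3q + 5 = 4q − 1 ⇒ q = 6/7.

1/7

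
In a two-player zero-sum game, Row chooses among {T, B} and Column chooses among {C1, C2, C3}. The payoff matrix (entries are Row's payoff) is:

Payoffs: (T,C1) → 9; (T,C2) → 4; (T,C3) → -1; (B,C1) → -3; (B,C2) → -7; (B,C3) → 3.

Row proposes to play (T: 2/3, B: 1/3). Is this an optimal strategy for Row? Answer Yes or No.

Against C1 this mix gives (2/3)·9 + (1/3)·(-3) = 5.
Against C2 this mix gives (2/3)·4 + (1/3)·(-7) = 1/3.
Against C3 this mix gives (2/3)·(-1) + (1/3)·3 = 1/3.
All of Column's active replies (C2, C3) yield 1/3, and no column does worse for Row. The mix makes Column indifferent and guarantees 1/3, so it is optimal.

Yes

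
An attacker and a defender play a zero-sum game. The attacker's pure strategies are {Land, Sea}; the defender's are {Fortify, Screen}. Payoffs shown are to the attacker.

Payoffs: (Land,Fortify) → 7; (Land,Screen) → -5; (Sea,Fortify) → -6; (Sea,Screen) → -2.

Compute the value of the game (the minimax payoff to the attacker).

Row minima: Land → -5, Sea → -6; maximin = -5.
Column maxima: Fortify → 7, Screen → -2; minimax = -2.
-5 ≠ -2, so there is no saddle point; optimal play is mixed.
Let the attacker play Land with probability p. Expected payoff against Fortify: 7p + (-6)(1−p) = 13p − 6; against Screen: (-5)p + (-2)(1−p) = −3p − 2.
Setting these equal: 13p − 6 = −3p − 2 ⇒ 16p = 4 ⇒ p = 1/4, and the value is (13)·(1/4) − 6 = -11/4.
For the defender: with q = P(Fortify), equating Land's and Sea's payoffs gives 12q − 5 = −4q − 2 ⇒ q = 3/16.

-11/4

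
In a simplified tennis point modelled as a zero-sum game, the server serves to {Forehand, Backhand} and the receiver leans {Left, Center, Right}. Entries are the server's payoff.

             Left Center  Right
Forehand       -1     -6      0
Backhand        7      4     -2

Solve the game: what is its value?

-1

Row minima: Forehand → -6, Backhand → -2; maximin = -2.
Column maxima: Left → 7, Center → 4, Right → 0; minimax = 0.
-2 ≠ 0, so there is no saddle point; optimal play is mixed.
Left is strictly dominated by Center (it gives the server strictly more in every row), so the receiver never plays it.
On the remaining 2×2 (Forehand, Backhand vs Center, Right):
Let the server play Forehand with probability p. Expected payoff against Center: (-6)p + 4(1−p) = −10p + 4; against Right: 0p + (-2)(1−p) = 2p − 2.
Setting these equal: −10p + 4 = 2p − 2 ⇒ −12p = -6 ⇒ p = 1/2, and the value is (-10)·(1/2) + 4 = -1.
For the receiver: with q = P(Center), equating Forehand's and Backhand's payoffs gives −6q = 6q − 2 ⇒ q = 1/6.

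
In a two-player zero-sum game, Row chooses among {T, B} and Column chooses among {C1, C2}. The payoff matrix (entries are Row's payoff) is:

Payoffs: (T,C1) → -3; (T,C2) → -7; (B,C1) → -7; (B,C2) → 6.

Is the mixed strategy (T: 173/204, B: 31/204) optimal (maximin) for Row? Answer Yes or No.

No

Against C1 this mix gives (173/204)·(-3) + (31/204)·(-7) = -184/51.
Against C2 this mix gives (173/204)·(-7) + (31/204)·6 = -1025/204.
Column will play C2, holding Row to -1025/204. Shifting weight toward the row that does better against C2 would raise this floor (the equalizing mix achieves -67/17 against both C2 and C1), so the proposed strategy is not optimal.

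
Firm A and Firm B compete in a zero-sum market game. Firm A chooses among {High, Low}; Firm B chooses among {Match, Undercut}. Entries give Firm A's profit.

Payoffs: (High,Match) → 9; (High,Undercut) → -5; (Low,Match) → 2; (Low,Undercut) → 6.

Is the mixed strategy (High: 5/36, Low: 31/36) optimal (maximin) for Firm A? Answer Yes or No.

Against Match this mix gives (5/36)·9 + (31/36)·2 = 107/36.
Against Undercut this mix gives (5/36)·(-5) + (31/36)·6 = 161/36.
Firm B will play Match, holding Firm A to 107/36. Shifting weight toward the row that does better against Match would raise this floor (the equalizing mix achieves 32/9 against both Match and Undercut), so the proposed strategy is not optimal.

No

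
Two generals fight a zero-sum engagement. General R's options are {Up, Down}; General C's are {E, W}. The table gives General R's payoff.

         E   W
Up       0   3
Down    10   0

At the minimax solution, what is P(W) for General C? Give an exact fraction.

10/13

Row minima: Up → 0, Down → 0; maximin = 0.
Column maxima: E → 10, W → 3; minimax = 3.
0 ≠ 3, so there is no saddle point; optimal play is mixed.
Let General R play Up with probability p. Expected payoff against E: 0p + 10(1−p) = −10p + 10; against W: 3p + 0(1−p) = 3p.
Setting these equal: −10p + 10 = 3p ⇒ −13p = -10 ⇒ p = 10/13, and the value is (-10)·(10/13) + 10 = 30/13.
For General C: with q = P(E), equating Up's and Down's payoffs gives −3q + 3 = 10q ⇒ q = 3/13.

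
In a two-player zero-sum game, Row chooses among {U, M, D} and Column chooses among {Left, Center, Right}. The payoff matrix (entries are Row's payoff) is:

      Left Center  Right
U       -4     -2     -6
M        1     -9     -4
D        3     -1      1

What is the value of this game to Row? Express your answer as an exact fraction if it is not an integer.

-1

Row minima: U → -6, M → -9, D → -1; maximin = -1.
Column maxima: Left → 3, Center → -1, Right → 1; minimax = -1.
Since maximin = minimax = -1, there is a saddle point and the value is -1.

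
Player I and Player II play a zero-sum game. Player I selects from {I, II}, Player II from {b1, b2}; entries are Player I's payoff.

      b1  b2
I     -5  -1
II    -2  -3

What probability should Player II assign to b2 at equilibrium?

Row minima: I → -5, II → -3; maximin = -3.
Column maxima: b1 → -2, b2 → -1; minimax = -2.
-3 ≠ -2, so there is no saddle point; optimal play is mixed.
Let Player I play I with probability p. Expected payoff against b1: (-5)p + (-2)(1−p) = −3p − 2; against b2: (-1)p + (-3)(1−p) = 2p − 3.
Setting these equal: −3p − 2 = 2p − 3 ⇒ −5p = -1 ⇒ p = 1/5, and the value is (-3)·(1/5) − 2 = -13/5.
For Player II: with q = P(b1), equating I's and II's payoffs gives −4q − 1 = q − 3 ⇒ q = 2/5.

3/5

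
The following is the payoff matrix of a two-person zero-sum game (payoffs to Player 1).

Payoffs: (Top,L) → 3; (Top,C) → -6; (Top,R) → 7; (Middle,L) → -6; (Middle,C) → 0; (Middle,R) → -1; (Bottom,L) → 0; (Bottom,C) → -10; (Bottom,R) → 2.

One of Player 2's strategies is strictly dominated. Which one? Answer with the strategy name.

L holds Player 1's payoff strictly below R in every row: 3 < 7, -6 < -1, 0 < 2.
So R is strictly dominated for Player 2.

R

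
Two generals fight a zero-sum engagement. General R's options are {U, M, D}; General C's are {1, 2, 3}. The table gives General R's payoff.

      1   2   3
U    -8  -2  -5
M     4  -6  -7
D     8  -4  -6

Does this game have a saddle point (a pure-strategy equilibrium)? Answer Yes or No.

No

Row minima: U → -8, M → -7, D → -6; maximin = -6.
Column maxima: 1 → 8, 2 → -2, 3 → -5; minimax = -5.
-6 ≠ -5, so no pure-strategy equilibrium exists.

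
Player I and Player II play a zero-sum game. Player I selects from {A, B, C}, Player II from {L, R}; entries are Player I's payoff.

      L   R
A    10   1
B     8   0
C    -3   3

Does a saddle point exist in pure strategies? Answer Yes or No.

Row minima: A → 1, B → 0, C → -3; maximin = 1.
Column maxima: L → 10, R → 3; minimax = 3.
1 ≠ 3, so no pure-strategy equilibrium exists.

No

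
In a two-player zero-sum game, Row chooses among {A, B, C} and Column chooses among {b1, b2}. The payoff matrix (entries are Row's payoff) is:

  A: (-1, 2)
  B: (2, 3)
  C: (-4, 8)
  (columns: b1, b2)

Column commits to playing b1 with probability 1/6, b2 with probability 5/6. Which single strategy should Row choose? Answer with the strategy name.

C

Expected payoff of A: (1/6)·(-1) + (5/6)·2 = 3/2.
Expected payoff of B: (1/6)·2 + (5/6)·3 = 17/6.
Expected payoff of C: (1/6)·(-4) + (5/6)·8 = 6.
The largest is 6, so Row's best response is C.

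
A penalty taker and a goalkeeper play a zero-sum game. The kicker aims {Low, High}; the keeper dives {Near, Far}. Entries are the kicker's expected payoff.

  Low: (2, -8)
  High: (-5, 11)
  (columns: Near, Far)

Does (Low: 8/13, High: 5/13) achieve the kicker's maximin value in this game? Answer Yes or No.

Against Near this mix gives (8/13)·2 + (5/13)·(-5) = -9/13.
Against Far this mix gives (8/13)·(-8) + (5/13)·11 = -9/13.
All of the keeper's active replies (Near, Far) yield -9/13, and no column does worse for the kicker. The mix makes the keeper indifferent and guarantees -9/13, so it is optimal.

Yes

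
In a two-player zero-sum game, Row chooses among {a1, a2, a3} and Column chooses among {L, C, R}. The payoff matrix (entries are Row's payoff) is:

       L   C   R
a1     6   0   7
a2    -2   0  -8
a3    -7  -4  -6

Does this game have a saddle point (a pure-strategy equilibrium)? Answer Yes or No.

Row minima: a1 → 0, a2 → -8, a3 → -7; maximin = 0.
Column maxima: L → 6, C → 0, R → 7; minimax = 0.
maximin = minimax = 0, so a saddle point exists.

Yes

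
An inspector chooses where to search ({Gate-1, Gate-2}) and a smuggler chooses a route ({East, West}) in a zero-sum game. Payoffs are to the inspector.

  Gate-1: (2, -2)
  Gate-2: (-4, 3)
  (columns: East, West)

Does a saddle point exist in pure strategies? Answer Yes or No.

Row minima: Gate-1 → -2, Gate-2 → -4; maximin = -2.
Column maxima: East → 2, West → 3; minimax = 2.
-2 ≠ 2, so no pure-strategy equilibrium exists.

No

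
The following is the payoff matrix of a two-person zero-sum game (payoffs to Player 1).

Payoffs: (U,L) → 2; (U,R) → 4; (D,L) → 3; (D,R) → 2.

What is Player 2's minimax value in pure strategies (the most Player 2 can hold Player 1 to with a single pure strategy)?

Column maxima: L → 3, R → 4.
The smallest of these is 3.

3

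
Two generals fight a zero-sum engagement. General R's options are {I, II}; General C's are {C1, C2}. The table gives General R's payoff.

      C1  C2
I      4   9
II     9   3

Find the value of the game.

69/11

Row minima: I → 4, II → 3; maximin = 4.
Column maxima: C1 → 9, C2 → 9; minimax = 9.
4 ≠ 9, so there is no saddle point; optimal play is mixed.
Let General R play I with probability p. Expected payoff against C1: 4p + 9(1−p) = −5p + 9; against C2: 9p + 3(1−p) = 6p + 3.
Setting these equal: −5p + 9 = 6p + 3 ⇒ −11p = -6 ⇒ p = 6/11, and the value is (-5)·(6/11) + 9 = 69/11.
For General C: with q = P(C1), equating I's and II's payoffs gives −5q + 9 = 6q + 3 ⇒ q = 6/11.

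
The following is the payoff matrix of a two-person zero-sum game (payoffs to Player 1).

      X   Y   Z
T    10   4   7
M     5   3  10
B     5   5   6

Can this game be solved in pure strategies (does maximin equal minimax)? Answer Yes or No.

Row minima: T → 4, M → 3, B → 5; maximin = 5.
Column maxima: X → 10, Y → 5, Z → 10; minimax = 5.
maximin = minimax = 5, so a saddle point exists.

Yes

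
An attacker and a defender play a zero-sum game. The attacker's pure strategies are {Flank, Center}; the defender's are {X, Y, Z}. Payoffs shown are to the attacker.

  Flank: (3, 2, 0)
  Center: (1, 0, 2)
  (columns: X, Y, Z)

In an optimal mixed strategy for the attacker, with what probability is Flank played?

Row minima: Flank → 0, Center → 0; maximin = 0.
Column maxima: X → 3, Y → 2, Z → 2; minimax = 2.
0 ≠ 2, so there is no saddle point; optimal play is mixed.
X is strictly dominated by Y (it gives the attacker strictly more in every row), so the defender never plays it.
On the remaining 2×2 (Flank, Center vs Y, Z):
Let the attacker play Flank with probability p. Expected payoff against Y: 2p + 0(1−p) = 2p; against Z: 0p + 2(1−p) = −2p + 2.
Setting these equal: 2p = −2p + 2 ⇒ 4p = 2 ⇒ p = 1/2, and the value is (2)·(1/2) = 1.
For the defender: with q = P(Y), equating Flank's and Center's payoffs gives 2q = −2q + 2 ⇒ q = 1/2.

1/2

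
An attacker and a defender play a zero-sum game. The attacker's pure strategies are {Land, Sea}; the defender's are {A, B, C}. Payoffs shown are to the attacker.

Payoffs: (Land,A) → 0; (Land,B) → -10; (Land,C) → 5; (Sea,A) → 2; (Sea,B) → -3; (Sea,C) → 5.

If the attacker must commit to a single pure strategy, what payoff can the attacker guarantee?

-3

Row minima: Land → -10, Sea → -3.
The best of these is -3.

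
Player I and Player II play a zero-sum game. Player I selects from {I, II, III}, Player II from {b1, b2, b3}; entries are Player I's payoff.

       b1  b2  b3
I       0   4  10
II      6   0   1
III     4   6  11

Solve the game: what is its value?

9/2

Row minima: I → 0, II → 0, III → 4; maximin = 4.
Column maxima: b1 → 6, b2 → 6, b3 → 11; minimax = 6.
4 ≠ 6, so there is no saddle point; optimal play is mixed.
I is strictly dominated by III, so Player I never plays it.
b3 is strictly dominated by b2 (it gives Player I strictly more in every row), so Player II never plays it.
On the remaining 2×2 (II, III vs b1, b2):
Let Player I play II with probability p. Expected payoff against b1: 6p + 4(1−p) = 2p + 4; against b2: 0p + 6(1−p) = −6p + 6.
Setting these equal: 2p + 4 = −6p + 6 ⇒ 8p = 2 ⇒ p = 1/4, and the value is (2)·(1/4) + 4 = 9/2.
For Player II: with q = P(b1), equating II's and III's payoffs gives 6q = −2q + 6 ⇒ q = 3/4.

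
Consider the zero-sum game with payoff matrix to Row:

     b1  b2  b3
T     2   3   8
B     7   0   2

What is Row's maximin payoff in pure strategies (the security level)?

2

Row minima: T → 2, B → 0.
The best of these is 2.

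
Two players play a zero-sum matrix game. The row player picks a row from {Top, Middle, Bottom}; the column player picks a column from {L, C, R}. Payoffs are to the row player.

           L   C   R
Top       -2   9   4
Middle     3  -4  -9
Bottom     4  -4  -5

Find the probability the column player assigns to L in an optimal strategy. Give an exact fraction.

3/5

Row minima: Top → -2, Middle → -9, Bottom → -5; maximin = -2.
Column maxima: L → 4, C → 9, R → 4; minimax = 4.
-2 ≠ 4, so there is no saddle point; optimal play is mixed.
C is strictly dominated by R (it gives the row player strictly more in every row), so the column player never plays it.
With C eliminated, Middle is strictly dominated by Bottom (Bottom gives the row player strictly more in every remaining column), so the row player never plays it.
On the remaining 2×2 (Top, Bottom vs L, R):
Let the row player play Top with probability p. Expected payoff against L: (-2)p + 4(1−p) = −6p + 4; against R: 4p + (-5)(1−p) = 9p − 5.
Setting these equal: −6p + 4 = 9p − 5 ⇒ −15p = -9 ⇒ p = 3/5, and the value is (-6)·(3/5) + 4 = 2/5.
For the column player: with q = P(L), equating Top's and Bottom's payoffs gives −6q + 4 = 9q − 5 ⇒ q = 3/5.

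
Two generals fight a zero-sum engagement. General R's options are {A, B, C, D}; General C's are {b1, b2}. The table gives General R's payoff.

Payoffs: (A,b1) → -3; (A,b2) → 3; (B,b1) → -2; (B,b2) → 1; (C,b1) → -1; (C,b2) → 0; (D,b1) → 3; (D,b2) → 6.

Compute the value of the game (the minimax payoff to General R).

Row minima: A → -3, B → -2, C → -1, D → 3; maximin = 3.
Column maxima: b1 → 3, b2 → 6; minimax = 3.
Since maximin = minimax = 3, there is a saddle point and the value is 3.

3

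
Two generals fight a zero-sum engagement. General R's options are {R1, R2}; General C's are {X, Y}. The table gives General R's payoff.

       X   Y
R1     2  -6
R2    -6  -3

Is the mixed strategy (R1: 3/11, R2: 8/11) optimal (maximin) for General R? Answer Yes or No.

Against X this mix gives (3/11)·2 + (8/11)·(-6) = -42/11.
Against Y this mix gives (3/11)·(-6) + (8/11)·(-3) = -42/11.
All of General C's active replies (X, Y) yield -42/11, and no column does worse for General R. The mix makes General C indifferent and guarantees -42/11, so it is optimal.

Yes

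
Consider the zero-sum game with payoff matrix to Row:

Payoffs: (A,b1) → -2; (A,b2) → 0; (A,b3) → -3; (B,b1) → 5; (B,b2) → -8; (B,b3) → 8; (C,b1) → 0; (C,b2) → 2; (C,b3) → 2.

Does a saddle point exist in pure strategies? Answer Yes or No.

Row minima: A → -3, B → -8, C → 0; maximin = 0.
Column maxima: b1 → 5, b2 → 2, b3 → 8; minimax = 2.
0 ≠ 2, so no pure-strategy equilibrium exists.

No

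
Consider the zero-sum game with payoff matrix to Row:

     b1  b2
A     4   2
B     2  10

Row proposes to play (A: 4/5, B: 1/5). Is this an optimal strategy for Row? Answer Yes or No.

Against b1 this mix gives (4/5)·4 + (1/5)·2 = 18/5.
Against b2 this mix gives (4/5)·2 + (1/5)·10 = 18/5.
All of Column's active replies (b1, b2) yield 18/5, and no column does worse for Row. The mix makes Column indifferent and guarantees 18/5, so it is optimal.

Yes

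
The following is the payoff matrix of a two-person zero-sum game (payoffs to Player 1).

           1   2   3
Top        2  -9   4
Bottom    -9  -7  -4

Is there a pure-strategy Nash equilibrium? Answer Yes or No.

Row minima: Top → -9, Bottom → -9; maximin = -9.
Column maxima: 1 → 2, 2 → -7, 3 → 4; minimax = -7.
-9 ≠ -7, so no pure-strategy equilibrium exists.

No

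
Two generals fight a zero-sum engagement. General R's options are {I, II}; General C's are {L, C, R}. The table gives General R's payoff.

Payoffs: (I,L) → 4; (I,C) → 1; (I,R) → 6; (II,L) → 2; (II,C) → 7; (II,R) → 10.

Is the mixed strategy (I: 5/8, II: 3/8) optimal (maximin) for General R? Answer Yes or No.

Yes

Against L this mix gives (5/8)·4 + (3/8)·2 = 13/4.
Against C this mix gives (5/8)·1 + (3/8)·7 = 13/4.
Against R this mix gives (5/8)·6 + (3/8)·10 = 15/2.
All of General C's active replies (L, C) yield 13/4, and no column does worse for General R. The mix makes General C indifferent and guarantees 13/4, so it is optimal.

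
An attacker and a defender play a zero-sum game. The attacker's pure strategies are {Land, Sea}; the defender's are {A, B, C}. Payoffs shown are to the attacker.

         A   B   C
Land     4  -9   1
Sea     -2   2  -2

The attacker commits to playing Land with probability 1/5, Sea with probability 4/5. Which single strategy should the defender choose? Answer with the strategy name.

If the defender plays A, the attacker's expected payoff is (1/5)·4 + (4/5)·(-2) = -4/5.
If the defender plays B, the attacker's expected payoff is (1/5)·(-9) + (4/5)·2 = -1/5.
If the defender plays C, the attacker's expected payoff is (1/5)·1 + (4/5)·(-2) = -7/5.
The defender minimizes the attacker's payoff; the smallest is -7/5, so the best response is C.

C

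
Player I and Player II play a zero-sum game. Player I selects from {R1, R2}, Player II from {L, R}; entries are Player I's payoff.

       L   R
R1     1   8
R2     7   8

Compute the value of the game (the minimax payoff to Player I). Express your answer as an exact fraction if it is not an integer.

Row minima: R1 → 1, R2 → 7; maximin = 7.
Column maxima: L → 7, R → 8; minimax = 7.
Since maximin = minimax = 7, there is a saddle point and the value is 7.

7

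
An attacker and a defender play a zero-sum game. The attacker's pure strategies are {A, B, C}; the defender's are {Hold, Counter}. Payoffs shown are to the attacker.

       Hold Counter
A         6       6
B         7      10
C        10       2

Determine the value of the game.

Row minima: A → 6, B → 7, C → 2; maximin = 7.
Column maxima: Hold → 10, Counter → 10; minimax = 10.
7 ≠ 10, so there is no saddle point; optimal play is mixed.
A is strictly dominated by B, so the attacker never plays it.
On the remaining 2×2 (B, C vs Hold, Counter):
Let the attacker play B with probability p. Expected payoff against Hold: 7p + 10(1−p) = −3p + 10; against Counter: 10p + 2(1−p) = 8p + 2.
Setting these equal: −3p + 10 = 8p + 2 ⇒ −11p = -8 ⇒ p = 8/11, and the value is (-3)·(8/11) + 10 = 86/11.
For the defender: with q = P(Hold), equating B's and C's payoffs gives −3q + 10 = 8q + 2 ⇒ q = 8/11.

86/11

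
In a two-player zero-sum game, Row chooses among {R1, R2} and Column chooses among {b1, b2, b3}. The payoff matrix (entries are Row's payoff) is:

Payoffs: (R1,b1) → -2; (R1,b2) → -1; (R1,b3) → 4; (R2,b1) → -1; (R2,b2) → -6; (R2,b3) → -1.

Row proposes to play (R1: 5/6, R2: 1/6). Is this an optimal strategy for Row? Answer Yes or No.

Yes

Against b1 this mix gives (5/6)·(-2) + (1/6)·(-1) = -11/6.
Against b2 this mix gives (5/6)·(-1) + (1/6)·(-6) = -11/6.
Against b3 this mix gives (5/6)·4 + (1/6)·(-1) = 19/6.
All of Column's active replies (b1, b2) yield -11/6, and no column does worse for Row. The mix makes Column indifferent and guarantees -11/6, so it is optimal.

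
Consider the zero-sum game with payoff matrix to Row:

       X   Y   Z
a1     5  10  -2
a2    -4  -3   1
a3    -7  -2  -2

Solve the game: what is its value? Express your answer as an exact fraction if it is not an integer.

Row minima: a1 → -2, a2 → -4, a3 → -7; maximin = -2.
Column maxima: X → 5, Y → 10, Z → 1; minimax = 1.
-2 ≠ 1, so there is no saddle point; optimal play is mixed.
Y is strictly dominated by X (it gives Row strictly more in every row), so Column never plays it.
With Y eliminated, a3 is strictly dominated by a2 (a2 gives Row strictly more in every remaining column), so Row never plays it.
On the remaining 2×2 (a1, a2 vs X, Z):
Let Row play a1 with probability p. Expected payoff against X: 5p + (-4)(1−p) = 9p − 4; against Z: (-2)p + 1(1−p) = −3p + 1.
Setting these equal: 9p − 4 = −3p + 1 ⇒ 12p = 5 ⇒ p = 5/12, and the value is (9)·(5/12) − 4 = -1/4.
For Column: with q = P(X), equating a1's and a2's payoffs gives 7q − 2 = −5q + 1 ⇒ q = 1/4.

-1/4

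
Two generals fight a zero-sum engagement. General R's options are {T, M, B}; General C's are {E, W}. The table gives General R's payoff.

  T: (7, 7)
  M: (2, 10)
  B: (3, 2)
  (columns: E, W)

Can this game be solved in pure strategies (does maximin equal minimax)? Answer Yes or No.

Row minima: T → 7, M → 2, B → 2; maximin = 7.
Column maxima: E → 7, W → 10; minimax = 7.
maximin = minimax = 7, so a saddle point exists.

Yes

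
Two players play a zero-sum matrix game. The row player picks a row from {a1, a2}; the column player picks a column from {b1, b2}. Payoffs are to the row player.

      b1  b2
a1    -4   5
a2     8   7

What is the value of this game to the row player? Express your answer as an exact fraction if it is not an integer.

7

Row minima: a1 → -4, a2 → 7; maximin = 7.
Column maxima: b1 → 8, b2 → 7; minimax = 7.
Since maximin = minimax = 7, there is a saddle point and the value is 7.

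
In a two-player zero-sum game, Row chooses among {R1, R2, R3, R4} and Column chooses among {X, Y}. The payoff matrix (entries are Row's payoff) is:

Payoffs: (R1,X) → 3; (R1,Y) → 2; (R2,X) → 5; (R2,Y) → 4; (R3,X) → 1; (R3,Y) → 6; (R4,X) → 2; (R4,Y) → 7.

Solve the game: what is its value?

9/2

Row minima: R1 → 2, R2 → 4, R3 → 1, R4 → 2; maximin = 4.
Column maxima: X → 5, Y → 7; minimax = 5.
4 ≠ 5, so there is no saddle point; optimal play is mixed.
R1 is strictly dominated by R2, so Row never plays it.
R3 is strictly dominated by R4, so Row never plays it.
On the remaining 2×2 (R2, R4 vs X, Y):
Let Row play R2 with probability p. Expected payoff against X: 5p + 2(1−p) = 3p + 2; against Y: 4p + 7(1−p) = −3p + 7.
Setting these equal: 3p + 2 = −3p + 7 ⇒ 6p = 5 ⇒ p = 5/6, and the value is (3)·(5/6) + 2 = 9/2.
For Column: with q = P(X), equating R2's and R4's payoffs gives q + 4 = −5q + 7 ⇒ q = 1/2.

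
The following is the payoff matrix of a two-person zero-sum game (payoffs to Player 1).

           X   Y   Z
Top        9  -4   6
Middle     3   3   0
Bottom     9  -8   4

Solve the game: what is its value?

Row minima: Top → -4, Middle → 0, Bottom → -8; maximin = 0.
Column maxima: X → 9, Y → 3, Z → 6; minimax = 3.
0 ≠ 3, so there is no saddle point; optimal play is mixed.
X is strictly dominated by Z (it gives Player 1 strictly more in every row), so Player 2 never plays it.
With X eliminated, Bottom is strictly dominated by Top (Top gives Player 1 strictly more in every remaining column), so Player 1 never plays it.
On the remaining 2×2 (Top, Middle vs Y, Z):
Let Player 1 play Top with probability p. Expected payoff against Y: (-4)p + 3(1−p) = −7p + 3; against Z: 6p + 0(1−p) = 6p.
Setting these equal: −7p + 3 = 6p ⇒ −13p = -3 ⇒ p = 3/13, and the value is (-7)·(3/13) + 3 = 18/13.
For Player 2: with q = P(Y), equating Top's and Middle's payoffs gives −10q + 6 = 3q ⇒ q = 6/13.

18/13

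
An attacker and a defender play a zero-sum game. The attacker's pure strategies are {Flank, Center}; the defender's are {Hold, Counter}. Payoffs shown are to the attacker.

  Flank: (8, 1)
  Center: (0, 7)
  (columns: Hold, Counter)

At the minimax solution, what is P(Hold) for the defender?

3/7

Row minima: Flank → 1, Center → 0; maximin = 1.
Column maxima: Hold → 8, Counter → 7; minimax = 7.
1 ≠ 7, so there is no saddle point; optimal play is mixed.
Let the attacker play Flank with probability p. Expected payoff against Hold: 8p + 0(1−p) = 8p; against Counter: 1p + 7(1−p) = −6p + 7.
Setting these equal: 8p = −6p + 7 ⇒ 14p = 7 ⇒ p = 1/2, and the value is (8)·(1/2) = 4.
For the defender: with q = P(Hold), equating Flank's and Center's payoffs gives 7q + 1 = −7q + 7 ⇒ q = 3/7.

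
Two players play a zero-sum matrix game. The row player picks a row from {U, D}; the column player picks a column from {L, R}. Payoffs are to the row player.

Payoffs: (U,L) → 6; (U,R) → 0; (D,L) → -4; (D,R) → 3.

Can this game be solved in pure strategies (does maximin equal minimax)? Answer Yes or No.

Row minima: U → 0, D → -4; maximin = 0.
Column maxima: L → 6, R → 3; minimax = 3.
0 ≠ 3, so no pure-strategy equilibrium exists.

No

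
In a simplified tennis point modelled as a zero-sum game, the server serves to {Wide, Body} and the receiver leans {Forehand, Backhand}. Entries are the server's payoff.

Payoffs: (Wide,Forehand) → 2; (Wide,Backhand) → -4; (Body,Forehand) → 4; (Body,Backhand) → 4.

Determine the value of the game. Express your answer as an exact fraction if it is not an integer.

4

Row minima: Wide → -4, Body → 4; maximin = 4.
Column maxima: Forehand → 4, Backhand → 4; minimax = 4.
Since maximin = minimax = 4, there is a saddle point and the value is 4.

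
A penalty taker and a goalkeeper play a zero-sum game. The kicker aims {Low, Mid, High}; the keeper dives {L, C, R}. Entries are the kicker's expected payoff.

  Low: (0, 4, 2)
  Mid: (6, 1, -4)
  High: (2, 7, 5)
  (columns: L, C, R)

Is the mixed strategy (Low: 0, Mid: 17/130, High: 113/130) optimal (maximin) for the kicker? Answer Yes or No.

Against L this mix gives (17/130)·6 + (113/130)·2 = 164/65.
Against C this mix gives (17/130)·1 + (113/130)·7 = 404/65.
Against R this mix gives (17/130)·(-4) + (113/130)·5 = 497/130.
The keeper will play L, holding the kicker to 164/65. Shifting weight toward the row that does better against L would raise this floor (the equalizing mix achieves 38/13 against both L and R), so the proposed strategy is not optimal.

No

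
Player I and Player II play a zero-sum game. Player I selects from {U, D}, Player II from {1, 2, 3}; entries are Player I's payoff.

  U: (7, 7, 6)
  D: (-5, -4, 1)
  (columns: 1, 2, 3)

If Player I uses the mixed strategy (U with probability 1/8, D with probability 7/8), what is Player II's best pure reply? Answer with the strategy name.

If Player II plays 1, Player I's expected payoff is (1/8)·7 + (7/8)·(-5) = -7/2.
If Player II plays 2, Player I's expected payoff is (1/8)·7 + (7/8)·(-4) = -21/8.
If Player II plays 3, Player I's expected payoff is (1/8)·6 + (7/8)·1 = 13/8.
Player II minimizes Player I's payoff; the smallest is -7/2, so the best response is 1.

1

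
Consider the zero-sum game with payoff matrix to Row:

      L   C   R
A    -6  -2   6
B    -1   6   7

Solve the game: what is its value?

-1

Row minima: A → -6, B → -1; maximin = -1.
Column maxima: L → -1, C → 6, R → 7; minimax = -1.
Since maximin = minimax = -1, there is a saddle point and the value is -1.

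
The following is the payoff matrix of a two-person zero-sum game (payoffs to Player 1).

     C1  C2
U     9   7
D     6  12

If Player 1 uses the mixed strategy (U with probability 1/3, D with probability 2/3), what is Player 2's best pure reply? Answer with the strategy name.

If Player 2 plays C1, Player 1's expected payoff is (1/3)·9 + (2/3)·6 = 7.
If Player 2 plays C2, Player 1's expected payoff is (1/3)·7 + (2/3)·12 = 31/3.
Player 2 minimizes Player 1's payoff; the smallest is 7, so the best response is C1.

C1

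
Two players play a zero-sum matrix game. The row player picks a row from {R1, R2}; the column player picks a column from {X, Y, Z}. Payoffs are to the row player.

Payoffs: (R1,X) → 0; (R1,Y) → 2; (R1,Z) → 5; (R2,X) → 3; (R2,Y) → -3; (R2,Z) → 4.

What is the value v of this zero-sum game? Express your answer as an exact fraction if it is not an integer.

3/4

Row minima: R1 → 0, R2 → -3; maximin = 0.
Column maxima: X → 3, Y → 2, Z → 5; minimax = 2.
0 ≠ 2, so there is no saddle point; optimal play is mixed.
Z is strictly dominated by X (it gives the row player strictly more in every row), so the column player never plays it.
On the remaining 2×2 (R1, R2 vs X, Y):
Let the row player play R1 with probability p. Expected payoff against X: 0p + 3(1−p) = −3p + 3; against Y: 2p + (-3)(1−p) = 5p − 3.
Setting these equal: −3p + 3 = 5p − 3 ⇒ −8p = -6 ⇒ p = 3/4, and the value is (-3)·(3/4) + 3 = 3/4.
For the column player: with q = P(X), equating R1's and R2's payoffs gives −2q + 2 = 6q − 3 ⇒ q = 5/8.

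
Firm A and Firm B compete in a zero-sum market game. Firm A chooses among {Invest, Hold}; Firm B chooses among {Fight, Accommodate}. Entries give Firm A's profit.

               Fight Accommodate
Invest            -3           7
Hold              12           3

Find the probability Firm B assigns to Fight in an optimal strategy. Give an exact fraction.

4/19

Row minima: Invest → -3, Hold → 3; maximin = 3.
Column maxima: Fight → 12, Accommodate → 7; minimax = 7.
3 ≠ 7, so there is no saddle point; optimal play is mixed.
Let Firm A play Invest with probability p. Expected payoff against Fight: (-3)p + 12(1−p) = −15p + 12; against Accommodate: 7p + 3(1−p) = 4p + 3.
Setting these equal: −15p + 12 = 4p + 3 ⇒ −19p = -9 ⇒ p = 9/19, and the value is (-15)·(9/19) + 12 = 93/19.
For Firm B: with q = P(Fight), equating Invest's and Hold's payoffs gives −10q + 7 = 9q + 3 ⇒ q = 4/19.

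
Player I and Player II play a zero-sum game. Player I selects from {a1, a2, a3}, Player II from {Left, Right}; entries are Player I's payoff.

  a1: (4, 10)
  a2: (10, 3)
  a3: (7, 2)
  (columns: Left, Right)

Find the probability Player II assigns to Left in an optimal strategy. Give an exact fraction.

Row minima: a1 → 4, a2 → 3, a3 → 2; maximin = 4.
Column maxima: Left → 10, Right → 10; minimax = 10.
4 ≠ 10, so there is no saddle point; optimal play is mixed.
a3 is strictly dominated by a2, so Player I never plays it.
On the remaining 2×2 (a1, a2 vs Left, Right):
Let Player I play a1 with probability p. Expected payoff against Left: 4p + 10(1−p) = −6p + 10; against Right: 10p + 3(1−p) = 7p + 3.
Setting these equal: −6p + 10 = 7p + 3 ⇒ −13p = -7 ⇒ p = 7/13, and the value is (-6)·(7/13) + 10 = 88/13.
For Player II: with q = P(Left), equating a1's and a2's payoffs gives −6q + 10 = 7q + 3 ⇒ q = 7/13.

7/13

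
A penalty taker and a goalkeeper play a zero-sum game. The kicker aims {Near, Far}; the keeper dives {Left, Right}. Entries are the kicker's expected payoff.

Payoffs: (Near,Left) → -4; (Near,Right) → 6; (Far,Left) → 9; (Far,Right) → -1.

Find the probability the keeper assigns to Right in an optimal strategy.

Row minima: Near → -4, Far → -1; maximin = -1.
Column maxima: Left → 9, Right → 6; minimax = 6.
-1 ≠ 6, so there is no saddle point; optimal play is mixed.
Let the kicker play Near with probability p. Expected payoff against Left: (-4)p + 9(1−p) = −13p + 9; against Right: 6p + (-1)(1−p) = 7p − 1.
Setting these equal: −13p + 9 = 7p − 1 ⇒ −20p = -10 ⇒ p = 1/2, and the value is (-13)·(1/2) + 9 = 5/2.
For the keeper: with q = P(Left), equating Near's and Far's payoffs gives −10q + 6 = 10q − 1 ⇒ q = 7/20.

13/20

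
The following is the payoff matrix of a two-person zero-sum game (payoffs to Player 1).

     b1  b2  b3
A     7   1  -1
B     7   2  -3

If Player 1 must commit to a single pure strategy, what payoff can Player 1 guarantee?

-1

Row minima: A → -1, B → -3.
The best of these is -1.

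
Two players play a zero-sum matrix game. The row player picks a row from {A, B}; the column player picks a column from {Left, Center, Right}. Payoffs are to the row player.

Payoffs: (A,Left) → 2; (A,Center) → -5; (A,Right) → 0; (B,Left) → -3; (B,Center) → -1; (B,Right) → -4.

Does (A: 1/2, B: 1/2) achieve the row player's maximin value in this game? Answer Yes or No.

Against Left this mix gives (1/2)·2 + (1/2)·(-3) = -1/2.
Against Center this mix gives (1/2)·(-5) + (1/2)·(-1) = -3.
Against Right this mix gives (1/2)·0 + (1/2)·(-4) = -2.
The column player will play Center, holding the row player to -3. Shifting weight toward the row that does better against Center would raise this floor (the equalizing mix achieves -5/2 against both Center and Right), so the proposed strategy is not optimal.

No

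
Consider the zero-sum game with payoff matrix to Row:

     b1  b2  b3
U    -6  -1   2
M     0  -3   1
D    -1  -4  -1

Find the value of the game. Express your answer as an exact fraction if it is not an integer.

-9/4

Row minima: U → -6, M → -3, D → -4; maximin = -3.
Column maxima: b1 → 0, b2 → -1, b3 → 2; minimax = -1.
-3 ≠ -1, so there is no saddle point; optimal play is mixed.
D is strictly dominated by M, so Row never plays it.
With D eliminated, b3 is strictly dominated by b1 (it gives Row strictly more in every remaining row), so Column never plays it.
On the remaining 2×2 (U, M vs b1, b2):
Let Row play U with probability p. Expected payoff against b1: (-6)p + 0(1−p) = −6p; against b2: (-1)p + (-3)(1−p) = 2p − 3.
Setting these equal: −6p = 2p − 3 ⇒ −8p = -3 ⇒ p = 3/8, and the value is (-6)·(3/8) = -9/4.
For Column: with q = P(b1), equating U's and M's payoffs gives −5q − 1 = 3q − 3 ⇒ q = 1/4.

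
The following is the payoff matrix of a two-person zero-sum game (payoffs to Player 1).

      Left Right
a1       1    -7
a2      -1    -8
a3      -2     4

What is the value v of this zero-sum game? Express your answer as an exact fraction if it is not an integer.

-5/7

Row minima: a1 → -7, a2 → -8, a3 → -2; maximin = -2.
Column maxima: Left → 1, Right → 4; minimax = 1.
-2 ≠ 1, so there is no saddle point; optimal play is mixed.
a2 is strictly dominated by a1, so Player 1 never plays it.
On the remaining 2×2 (a1, a3 vs Left, Right):
Let Player 1 play a1 with probability p. Expected payoff against Left: 1p + (-2)(1−p) = 3p − 2; against Right: (-7)p + 4(1−p) = −11p + 4.
Setting these equal: 3p − 2 = −11p + 4 ⇒ 14p = 6 ⇒ p = 3/7, and the value is (3)·(3/7) − 2 = -5/7.
For Player 2: with q = P(Left), equating a1's and a3's payoffs gives 8q − 7 = −6q + 4 ⇒ q = 11/14.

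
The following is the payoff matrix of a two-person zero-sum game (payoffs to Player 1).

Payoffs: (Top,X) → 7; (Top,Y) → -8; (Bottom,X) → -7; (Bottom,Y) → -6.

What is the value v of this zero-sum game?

Row minima: Top → -8, Bottom → -7; maximin = -7.
Column maxima: X → 7, Y → -6; minimax = -6.
-7 ≠ -6, so there is no saddle point; optimal play is mixed.
Let Player 1 play Top with probability p. Expected payoff against X: 7p + (-7)(1−p) = 14p − 7; against Y: (-8)p + (-6)(1−p) = −2p − 6.
Setting these equal: 14p − 7 = −2p − 6 ⇒ 16p = 1 ⇒ p = 1/16, and the value is (14)·(1/16) − 7 = -49/8.
For Player 2: with q = P(X), equating Top's and Bottom's payoffs gives 15q − 8 = −q − 6 ⇒ q = 1/8.

-49/8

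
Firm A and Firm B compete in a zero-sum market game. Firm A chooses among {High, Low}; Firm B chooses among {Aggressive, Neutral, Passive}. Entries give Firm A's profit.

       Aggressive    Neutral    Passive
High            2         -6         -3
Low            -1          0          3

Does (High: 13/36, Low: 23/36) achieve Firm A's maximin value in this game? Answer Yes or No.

No

Against Aggressive this mix gives (13/36)·2 + (23/36)·(-1) = 1/12.
Against Neutral this mix gives (13/36)·(-6) + (23/36)·0 = -13/6.
Against Passive this mix gives (13/36)·(-3) + (23/36)·3 = 5/6.
Firm B will play Neutral, holding Firm A to -13/6. Shifting weight toward the row that does better against Neutral would raise this floor (the equalizing mix achieves -2/3 against both Neutral and Aggressive), so the proposed strategy is not optimal.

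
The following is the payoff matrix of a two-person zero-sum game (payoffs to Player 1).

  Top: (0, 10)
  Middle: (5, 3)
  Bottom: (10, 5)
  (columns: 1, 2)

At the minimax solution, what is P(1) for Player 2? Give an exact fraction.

Row minima: Top → 0, Middle → 3, Bottom → 5; maximin = 5.
Column maxima: 1 → 10, 2 → 10; minimax = 10.
5 ≠ 10, so there is no saddle point; optimal play is mixed.
Middle is strictly dominated by Bottom, so Player 1 never plays it.
On the remaining 2×2 (Top, Bottom vs 1, 2):
Let Player 1 play Top with probability p. Expected payoff against 1: 0p + 10(1−p) = −10p + 10; against 2: 10p + 5(1−p) = 5p + 5.
Setting these equal: −10p + 10 = 5p + 5 ⇒ −15p = -5 ⇒ p = 1/3, and the value is (-10)·(1/3) + 10 = 20/3.
For Player 2: with q = P(1), equating Top's and Bottom's payoffs gives −10q + 10 = 5q + 5 ⇒ q = 1/3.

1/3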